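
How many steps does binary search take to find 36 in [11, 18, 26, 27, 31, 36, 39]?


Search for 36:
[0,6] mid=3 arr[3]=27
[4,6] mid=5 arr[5]=36
Total: 2 comparisons


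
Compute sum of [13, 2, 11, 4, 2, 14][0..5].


Prefix sums: [0, 13, 15, 26, 30, 32, 46]
Sum[0..5] = prefix[6] - prefix[0] = 46 - 0 = 46


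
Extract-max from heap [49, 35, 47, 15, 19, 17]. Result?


Max = 49
Replace root with last, heapify down
Resulting heap: [47, 35, 17, 15, 19]


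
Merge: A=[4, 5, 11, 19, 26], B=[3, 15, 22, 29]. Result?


Compare heads, take smaller each step.
Merged: [3, 4, 5, 11, 15, 19, 22, 26, 29]


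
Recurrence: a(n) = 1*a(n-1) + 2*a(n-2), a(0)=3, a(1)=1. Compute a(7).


Build bottom-up:
...a(5)=41, a(6)=87, a(7)=1*87+2*41=169


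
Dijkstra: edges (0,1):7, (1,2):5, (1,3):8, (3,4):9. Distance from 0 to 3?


Dijkstra from 0:
Distances: {0: 0, 1: 7, 2: 12, 3: 15, 4: 24}
Shortest distance to 3 = 15, path = [0, 1, 3]


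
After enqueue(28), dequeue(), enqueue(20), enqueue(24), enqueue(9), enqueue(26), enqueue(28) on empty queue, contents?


enqueue(28) -> [28]
dequeue() returns 28 -> []
enqueue(20) -> [20]
enqueue(24) -> [20, 24]
enqueue(9) -> [20, 24, 9]
enqueue(26) -> [20, 24, 9, 26]
enqueue(28) -> [20, 24, 9, 26, 28]
Final queue (front to back): [20, 24, 9, 26, 28]


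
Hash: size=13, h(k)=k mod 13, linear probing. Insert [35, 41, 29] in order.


Insertions: 35->slot 9; 41->slot 2; 29->slot 3
Table: [None, None, 41, 29, None, None, None, None, None, 35, None, None, None]


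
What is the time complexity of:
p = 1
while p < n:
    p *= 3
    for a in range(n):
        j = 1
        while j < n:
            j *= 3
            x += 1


Per nesting level: O(log n) * O(n) * O(log n) = O(n (log n)^2)
Complexity: O(n (log n)^2)


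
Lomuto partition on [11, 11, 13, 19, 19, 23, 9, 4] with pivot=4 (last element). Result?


Elements <= 4 go left of pivot.
Result: [4, 11, 13, 19, 19, 23, 9, 11], pivot at index 0


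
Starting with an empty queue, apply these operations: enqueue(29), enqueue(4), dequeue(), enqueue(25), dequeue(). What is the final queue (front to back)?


enqueue(29) -> [29]
enqueue(4) -> [29, 4]
dequeue() returns 29 -> [4]
enqueue(25) -> [4, 25]
dequeue() returns 4 -> [25]
Final queue (front to back): [25]


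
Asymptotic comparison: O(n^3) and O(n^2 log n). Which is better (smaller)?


n^2 log n grows slower than cubic
O(n^2 log n) is asymptotically smaller; O(n^3) grows faster


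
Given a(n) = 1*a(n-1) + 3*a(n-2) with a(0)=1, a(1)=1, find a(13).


Build bottom-up:
...a(11)=6160, a(12)=14209, a(13)=1*14209+3*6160=32689


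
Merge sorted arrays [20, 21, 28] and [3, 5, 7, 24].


Compare heads, take smaller each step.
Merged: [3, 5, 7, 20, 21, 24, 28]


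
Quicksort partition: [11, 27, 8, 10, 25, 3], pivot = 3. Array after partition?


Elements <= 3 go left of pivot.
Result: [3, 27, 8, 10, 25, 11], pivot at index 0


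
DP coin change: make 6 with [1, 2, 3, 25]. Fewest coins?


dp[0]=0; dp[i]=1+min(dp[i-c] for c in coins)
...dp[1]=1, dp[2]=1, dp[3]=1, dp[4]=2, dp[5]=2, dp[6]=2
Minimum coins for 6 = 2


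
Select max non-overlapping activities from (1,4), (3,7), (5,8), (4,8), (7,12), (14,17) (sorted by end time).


Greedy: pick earliest-ending, then skip overlaps.
Selected (3 activities): [(1, 4), (5, 8), (14, 17)]


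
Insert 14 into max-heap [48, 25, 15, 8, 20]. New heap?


Append 14: [48, 25, 15, 8, 20, 14]
Bubble up: no swaps needed
Result: [48, 25, 15, 8, 20, 14]


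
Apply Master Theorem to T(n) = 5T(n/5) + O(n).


a=5, b=5, c=1. log_5(5)=1 = c=1. Case 2: O(n^c log n) = O(n log n)
Complexity: O(n log n)


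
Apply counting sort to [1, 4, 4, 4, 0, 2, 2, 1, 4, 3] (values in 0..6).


Count array: [1, 2, 2, 1, 4, 0, 0]
Reconstruct: [0, 1, 1, 2, 2, 3, 4, 4, 4, 4]


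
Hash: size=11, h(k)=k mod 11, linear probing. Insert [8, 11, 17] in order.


Insertions: 8->slot 8; 11->slot 0; 17->slot 6
Table: [11, None, None, None, None, None, 17, None, 8, None, None]


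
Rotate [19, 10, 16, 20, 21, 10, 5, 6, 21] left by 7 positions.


Left rotate by 7: [6, 21, 19, 10, 16, 20, 21, 10, 5]


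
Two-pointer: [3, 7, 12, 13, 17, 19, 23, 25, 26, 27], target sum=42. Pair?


Two pointers: lo=0, hi=9
Found pair: (17, 25) summing to 42


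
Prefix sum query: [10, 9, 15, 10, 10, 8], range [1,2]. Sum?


Prefix sums: [0, 10, 19, 34, 44, 54, 62]
Sum[1..2] = prefix[3] - prefix[1] = 34 - 10 = 24


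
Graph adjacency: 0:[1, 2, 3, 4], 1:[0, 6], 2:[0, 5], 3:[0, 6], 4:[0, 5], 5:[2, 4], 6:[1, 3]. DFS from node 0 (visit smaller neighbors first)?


DFS stack-based: start with [0]
Visit order: [0, 1, 6, 3, 2, 5, 4]


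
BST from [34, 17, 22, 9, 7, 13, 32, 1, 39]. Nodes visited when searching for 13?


BST root = 34
Search for 13: compare at each node
Path: [34, 17, 9, 13]


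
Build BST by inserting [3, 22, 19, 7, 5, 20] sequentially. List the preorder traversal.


Root = 3; build tree by BST insertion.
Preorder traversal: [3, 22, 19, 7, 5, 20]


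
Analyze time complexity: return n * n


Analysis: constant-time operation, no loop
Complexity: O(1)


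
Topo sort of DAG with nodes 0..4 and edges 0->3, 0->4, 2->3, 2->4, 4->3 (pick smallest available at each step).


Kahn's algorithm, process smallest node first
Order: [0, 1, 2, 4, 3]


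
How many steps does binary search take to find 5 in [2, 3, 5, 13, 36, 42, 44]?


Search for 5:
[0,6] mid=3 arr[3]=13
[0,2] mid=1 arr[1]=3
[2,2] mid=2 arr[2]=5
Total: 3 comparisons


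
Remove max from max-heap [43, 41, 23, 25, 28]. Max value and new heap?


Max = 43
Replace root with last, heapify down
Resulting heap: [41, 28, 23, 25]


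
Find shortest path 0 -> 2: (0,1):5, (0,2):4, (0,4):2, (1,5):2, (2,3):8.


Dijkstra from 0:
Distances: {0: 0, 1: 5, 2: 4, 3: 12, 4: 2, 5: 7}
Shortest distance to 2 = 4, path = [0, 2]


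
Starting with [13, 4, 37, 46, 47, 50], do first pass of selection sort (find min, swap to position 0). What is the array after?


After one pass: [4, 13, 37, 46, 47, 50]


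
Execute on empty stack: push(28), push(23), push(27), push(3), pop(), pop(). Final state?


push(28) -> [28]
push(23) -> [28, 23]
push(27) -> [28, 23, 27]
push(3) -> [28, 23, 27, 3]
pop() returns 3 -> [28, 23, 27]
pop() returns 27 -> [28, 23]
Final stack (bottom to top): [28, 23]


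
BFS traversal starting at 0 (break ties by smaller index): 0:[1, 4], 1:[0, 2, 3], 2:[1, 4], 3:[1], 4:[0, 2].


BFS queue: start with [0]
Visit order: [0, 1, 4, 2, 3]


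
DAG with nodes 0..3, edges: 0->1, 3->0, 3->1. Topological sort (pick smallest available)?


Kahn's algorithm, process smallest node first
Order: [2, 3, 0, 1]


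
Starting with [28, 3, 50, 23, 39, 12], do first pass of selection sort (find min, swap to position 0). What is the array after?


After one pass: [3, 28, 50, 23, 39, 12]


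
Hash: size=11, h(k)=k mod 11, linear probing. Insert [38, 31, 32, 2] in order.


Insertions: 38->slot 5; 31->slot 9; 32->slot 10; 2->slot 2
Table: [None, None, 2, None, None, 38, None, None, None, 31, 32]


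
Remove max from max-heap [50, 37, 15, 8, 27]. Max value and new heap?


Max = 50
Replace root with last, heapify down
Resulting heap: [37, 27, 15, 8]


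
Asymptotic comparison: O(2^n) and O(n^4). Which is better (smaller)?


quartic grows slower than exponential
O(n^4) is asymptotically smaller; O(2^n) grows faster


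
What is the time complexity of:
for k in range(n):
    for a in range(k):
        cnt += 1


Per nesting level: O(n) * O(n) [triangular over k] = O(n^2)
Complexity: O(n^2)


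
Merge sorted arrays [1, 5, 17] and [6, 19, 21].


Compare heads, take smaller each step.
Merged: [1, 5, 6, 17, 19, 21]


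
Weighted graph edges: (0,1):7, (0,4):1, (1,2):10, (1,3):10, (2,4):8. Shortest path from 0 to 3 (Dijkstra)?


Dijkstra from 0:
Distances: {0: 0, 1: 7, 2: 9, 3: 17, 4: 1}
Shortest distance to 3 = 17, path = [0, 1, 3]


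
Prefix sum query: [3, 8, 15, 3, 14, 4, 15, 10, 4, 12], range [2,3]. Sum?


Prefix sums: [0, 3, 11, 26, 29, 43, 47, 62, 72, 76, 88]
Sum[2..3] = prefix[4] - prefix[2] = 29 - 11 = 18


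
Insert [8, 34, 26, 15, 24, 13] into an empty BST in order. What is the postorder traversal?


Root = 8; build tree by BST insertion.
Postorder traversal: [13, 24, 15, 26, 34, 8]


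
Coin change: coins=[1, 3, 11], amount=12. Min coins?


dp[0]=0; dp[i]=1+min(dp[i-c] for c in coins)
...dp[7]=3, dp[8]=4, dp[9]=3, dp[10]=4, dp[11]=1, dp[12]=2
Minimum coins for 12 = 2


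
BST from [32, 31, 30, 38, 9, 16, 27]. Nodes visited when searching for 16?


BST root = 32
Search for 16: compare at each node
Path: [32, 31, 30, 9, 16]


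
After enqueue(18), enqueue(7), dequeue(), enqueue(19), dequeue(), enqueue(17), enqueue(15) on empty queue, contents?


enqueue(18) -> [18]
enqueue(7) -> [18, 7]
dequeue() returns 18 -> [7]
enqueue(19) -> [7, 19]
dequeue() returns 7 -> [19]
enqueue(17) -> [19, 17]
enqueue(15) -> [19, 17, 15]
Final queue (front to back): [19, 17, 15]


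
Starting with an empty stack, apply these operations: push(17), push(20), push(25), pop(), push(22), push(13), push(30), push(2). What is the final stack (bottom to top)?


push(17) -> [17]
push(20) -> [17, 20]
push(25) -> [17, 20, 25]
pop() returns 25 -> [17, 20]
push(22) -> [17, 20, 22]
push(13) -> [17, 20, 22, 13]
push(30) -> [17, 20, 22, 13, 30]
push(2) -> [17, 20, 22, 13, 30, 2]
Final stack (bottom to top): [17, 20, 22, 13, 30, 2]


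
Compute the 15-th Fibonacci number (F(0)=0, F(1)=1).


F(n)=F(n-1)+F(n-2)
...F(13)=233, F(14)=377, F(15)=610


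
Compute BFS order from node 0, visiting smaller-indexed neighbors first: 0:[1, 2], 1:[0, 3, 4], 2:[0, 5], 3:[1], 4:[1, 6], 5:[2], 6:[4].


BFS queue: start with [0]
Visit order: [0, 1, 2, 3, 4, 5, 6]


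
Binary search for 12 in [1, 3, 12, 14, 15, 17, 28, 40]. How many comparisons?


Search for 12:
[0,7] mid=3 arr[3]=14
[0,2] mid=1 arr[1]=3
[2,2] mid=2 arr[2]=12
Total: 3 comparisons


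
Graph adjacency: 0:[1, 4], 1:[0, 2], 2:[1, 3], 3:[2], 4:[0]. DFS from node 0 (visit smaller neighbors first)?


DFS stack-based: start with [0]
Visit order: [0, 1, 2, 3, 4]


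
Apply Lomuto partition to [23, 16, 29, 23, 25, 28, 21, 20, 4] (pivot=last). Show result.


Elements <= 4 go left of pivot.
Result: [4, 16, 29, 23, 25, 28, 21, 20, 23], pivot at index 0


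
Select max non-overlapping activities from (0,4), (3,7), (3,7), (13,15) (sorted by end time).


Greedy: pick earliest-ending, then skip overlaps.
Selected (2 activities): [(0, 4), (13, 15)]


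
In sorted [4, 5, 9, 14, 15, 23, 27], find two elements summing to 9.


Two pointers: lo=0, hi=6
Found pair: (4, 5) summing to 9


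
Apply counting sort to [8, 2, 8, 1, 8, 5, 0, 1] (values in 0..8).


Count array: [1, 2, 1, 0, 0, 1, 0, 0, 3]
Reconstruct: [0, 1, 1, 2, 5, 8, 8, 8]


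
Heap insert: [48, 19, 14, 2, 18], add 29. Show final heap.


Append 29: [48, 19, 14, 2, 18, 29]
Bubble up: swap idx 5(29) with idx 2(14)
Result: [48, 19, 29, 2, 18, 14]


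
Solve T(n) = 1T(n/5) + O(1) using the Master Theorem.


a=1, b=5, c=0. log_5(1)=0 = c=0. Case 2: O(n^c log n) = O(log n)
Complexity: O(log n)


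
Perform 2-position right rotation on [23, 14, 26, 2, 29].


Right rotate by 2: [2, 29, 23, 14, 26]


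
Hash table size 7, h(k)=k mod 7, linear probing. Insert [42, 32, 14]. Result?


Insertions: 42->slot 0; 32->slot 4; 14->slot 1
Table: [42, 14, None, None, 32, None, None]


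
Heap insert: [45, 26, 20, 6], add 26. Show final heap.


Append 26: [45, 26, 20, 6, 26]
Bubble up: no swaps needed
Result: [45, 26, 20, 6, 26]


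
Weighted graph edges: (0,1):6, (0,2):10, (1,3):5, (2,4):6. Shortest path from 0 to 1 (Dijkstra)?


Dijkstra from 0:
Distances: {0: 0, 1: 6, 2: 10, 3: 11, 4: 16}
Shortest distance to 1 = 6, path = [0, 1]


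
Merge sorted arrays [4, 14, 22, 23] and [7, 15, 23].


Compare heads, take smaller each step.
Merged: [4, 7, 14, 15, 22, 23, 23]


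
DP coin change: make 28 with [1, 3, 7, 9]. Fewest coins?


dp[0]=0; dp[i]=1+min(dp[i-c] for c in coins)
...dp[23]=3, dp[24]=4, dp[25]=3, dp[26]=4, dp[27]=3, dp[28]=4
Minimum coins for 28 = 4


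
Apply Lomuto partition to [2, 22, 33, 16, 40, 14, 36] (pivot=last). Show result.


Elements <= 36 go left of pivot.
Result: [2, 22, 33, 16, 14, 36, 40], pivot at index 5


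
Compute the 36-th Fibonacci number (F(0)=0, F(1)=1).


F(n)=F(n-1)+F(n-2)
...F(34)=5702887, F(35)=9227465, F(36)=14930352


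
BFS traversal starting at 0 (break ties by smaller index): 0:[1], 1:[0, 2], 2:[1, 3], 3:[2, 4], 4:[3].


BFS queue: start with [0]
Visit order: [0, 1, 2, 3, 4]


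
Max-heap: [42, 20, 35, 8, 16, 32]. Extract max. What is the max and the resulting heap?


Max = 42
Replace root with last, heapify down
Resulting heap: [35, 20, 32, 8, 16]


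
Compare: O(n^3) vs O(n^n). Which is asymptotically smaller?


cubic grows slower than n^n
O(n^3) is asymptotically smaller; O(n^n) grows faster


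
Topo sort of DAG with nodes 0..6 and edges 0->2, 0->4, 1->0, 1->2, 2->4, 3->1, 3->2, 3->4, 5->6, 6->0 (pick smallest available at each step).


Kahn's algorithm, process smallest node first
Order: [3, 1, 5, 6, 0, 2, 4]


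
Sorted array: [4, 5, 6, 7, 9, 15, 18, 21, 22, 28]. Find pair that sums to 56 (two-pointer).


Two pointers: lo=0, hi=9
No pair sums to 56


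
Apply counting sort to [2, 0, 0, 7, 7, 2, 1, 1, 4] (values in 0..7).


Count array: [2, 2, 2, 0, 1, 0, 0, 2]
Reconstruct: [0, 0, 1, 1, 2, 2, 4, 7, 7]


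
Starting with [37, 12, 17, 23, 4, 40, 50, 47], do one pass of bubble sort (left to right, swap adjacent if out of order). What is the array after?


After one pass: [12, 17, 23, 4, 37, 40, 47, 50]


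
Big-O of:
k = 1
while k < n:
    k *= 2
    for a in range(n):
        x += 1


Per nesting level: O(log n) * O(n) = O(n log n)
Complexity: O(n log n)


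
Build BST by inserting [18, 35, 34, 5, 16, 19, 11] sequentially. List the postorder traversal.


Root = 18; build tree by BST insertion.
Postorder traversal: [11, 16, 5, 19, 34, 35, 18]


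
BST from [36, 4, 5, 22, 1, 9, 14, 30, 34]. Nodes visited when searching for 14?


BST root = 36
Search for 14: compare at each node
Path: [36, 4, 5, 22, 9, 14]


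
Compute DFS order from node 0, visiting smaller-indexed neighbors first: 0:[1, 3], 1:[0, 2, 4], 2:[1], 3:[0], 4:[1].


DFS stack-based: start with [0]
Visit order: [0, 1, 2, 4, 3]


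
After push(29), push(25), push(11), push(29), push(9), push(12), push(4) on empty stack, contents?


push(29) -> [29]
push(25) -> [29, 25]
push(11) -> [29, 25, 11]
push(29) -> [29, 25, 11, 29]
push(9) -> [29, 25, 11, 29, 9]
push(12) -> [29, 25, 11, 29, 9, 12]
push(4) -> [29, 25, 11, 29, 9, 12, 4]
Final stack (bottom to top): [29, 25, 11, 29, 9, 12, 4]


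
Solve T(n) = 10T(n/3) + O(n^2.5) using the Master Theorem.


a=10, b=3, c=2.5. log_3(10)=2.096 < c=2.5. Case 3: O(n^c) = O(n^2.500)
Complexity: O(n^2.500)


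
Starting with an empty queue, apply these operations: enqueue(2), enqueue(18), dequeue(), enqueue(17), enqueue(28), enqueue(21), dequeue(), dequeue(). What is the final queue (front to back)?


enqueue(2) -> [2]
enqueue(18) -> [2, 18]
dequeue() returns 2 -> [18]
enqueue(17) -> [18, 17]
enqueue(28) -> [18, 17, 28]
enqueue(21) -> [18, 17, 28, 21]
dequeue() returns 18 -> [17, 28, 21]
dequeue() returns 17 -> [28, 21]
Final queue (front to back): [28, 21]


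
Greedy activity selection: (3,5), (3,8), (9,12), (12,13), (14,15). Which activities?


Greedy: pick earliest-ending, then skip overlaps.
Selected (4 activities): [(3, 5), (9, 12), (12, 13), (14, 15)]


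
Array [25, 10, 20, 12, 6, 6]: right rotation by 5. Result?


Right rotate by 5: [10, 20, 12, 6, 6, 25]


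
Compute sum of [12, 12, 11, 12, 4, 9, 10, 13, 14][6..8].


Prefix sums: [0, 12, 24, 35, 47, 51, 60, 70, 83, 97]
Sum[6..8] = prefix[9] - prefix[6] = 97 - 60 = 37


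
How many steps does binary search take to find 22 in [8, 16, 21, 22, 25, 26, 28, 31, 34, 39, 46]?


Search for 22:
[0,10] mid=5 arr[5]=26
[0,4] mid=2 arr[2]=21
[3,4] mid=3 arr[3]=22
Total: 3 comparisons


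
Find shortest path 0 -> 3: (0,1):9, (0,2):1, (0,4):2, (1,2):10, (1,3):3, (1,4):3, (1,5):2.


Dijkstra from 0:
Distances: {0: 0, 1: 5, 2: 1, 3: 8, 4: 2, 5: 7}
Shortest distance to 3 = 8, path = [0, 4, 1, 3]


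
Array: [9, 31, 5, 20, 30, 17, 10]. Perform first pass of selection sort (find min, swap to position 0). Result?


After one pass: [5, 31, 9, 20, 30, 17, 10]


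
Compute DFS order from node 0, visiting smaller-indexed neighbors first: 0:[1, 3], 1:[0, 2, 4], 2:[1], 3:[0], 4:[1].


DFS stack-based: start with [0]
Visit order: [0, 1, 2, 4, 3]


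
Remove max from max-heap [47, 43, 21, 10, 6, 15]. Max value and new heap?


Max = 47
Replace root with last, heapify down
Resulting heap: [43, 15, 21, 10, 6]


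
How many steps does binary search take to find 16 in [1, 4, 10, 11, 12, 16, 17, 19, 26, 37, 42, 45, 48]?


Search for 16:
[0,12] mid=6 arr[6]=17
[0,5] mid=2 arr[2]=10
[3,5] mid=4 arr[4]=12
[5,5] mid=5 arr[5]=16
Total: 4 comparisons


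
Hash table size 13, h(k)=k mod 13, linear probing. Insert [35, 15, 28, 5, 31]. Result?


Insertions: 35->slot 9; 15->slot 2; 28->slot 3; 5->slot 5; 31->slot 6
Table: [None, None, 15, 28, None, 5, 31, None, None, 35, None, None, None]


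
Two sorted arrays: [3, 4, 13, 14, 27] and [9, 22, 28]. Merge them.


Compare heads, take smaller each step.
Merged: [3, 4, 9, 13, 14, 22, 27, 28]


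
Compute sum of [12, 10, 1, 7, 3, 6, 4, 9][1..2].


Prefix sums: [0, 12, 22, 23, 30, 33, 39, 43, 52]
Sum[1..2] = prefix[3] - prefix[1] = 23 - 12 = 11


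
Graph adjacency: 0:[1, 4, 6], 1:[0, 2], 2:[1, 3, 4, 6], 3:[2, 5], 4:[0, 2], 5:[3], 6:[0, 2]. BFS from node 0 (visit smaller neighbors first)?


BFS queue: start with [0]
Visit order: [0, 1, 4, 6, 2, 3, 5]


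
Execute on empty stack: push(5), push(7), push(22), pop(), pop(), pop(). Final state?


push(5) -> [5]
push(7) -> [5, 7]
push(22) -> [5, 7, 22]
pop() returns 22 -> [5, 7]
pop() returns 7 -> [5]
pop() returns 5 -> []
Final stack (bottom to top): []


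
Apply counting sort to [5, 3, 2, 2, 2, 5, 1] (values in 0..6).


Count array: [0, 1, 3, 1, 0, 2, 0]
Reconstruct: [1, 2, 2, 2, 3, 5, 5]


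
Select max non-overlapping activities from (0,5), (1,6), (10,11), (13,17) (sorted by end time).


Greedy: pick earliest-ending, then skip overlaps.
Selected (3 activities): [(0, 5), (10, 11), (13, 17)]


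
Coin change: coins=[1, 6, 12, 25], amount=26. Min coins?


dp[0]=0; dp[i]=1+min(dp[i-c] for c in coins)
...dp[21]=5, dp[22]=6, dp[23]=7, dp[24]=2, dp[25]=1, dp[26]=2
Minimum coins for 26 = 2


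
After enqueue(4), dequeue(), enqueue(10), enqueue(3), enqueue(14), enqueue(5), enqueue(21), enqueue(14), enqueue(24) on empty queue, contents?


enqueue(4) -> [4]
dequeue() returns 4 -> []
enqueue(10) -> [10]
enqueue(3) -> [10, 3]
enqueue(14) -> [10, 3, 14]
enqueue(5) -> [10, 3, 14, 5]
enqueue(21) -> [10, 3, 14, 5, 21]
enqueue(14) -> [10, 3, 14, 5, 21, 14]
enqueue(24) -> [10, 3, 14, 5, 21, 14, 24]
Final queue (front to back): [10, 3, 14, 5, 21, 14, 24]


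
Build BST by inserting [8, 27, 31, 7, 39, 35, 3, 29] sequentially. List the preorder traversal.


Root = 8; build tree by BST insertion.
Preorder traversal: [8, 7, 3, 27, 31, 29, 39, 35]


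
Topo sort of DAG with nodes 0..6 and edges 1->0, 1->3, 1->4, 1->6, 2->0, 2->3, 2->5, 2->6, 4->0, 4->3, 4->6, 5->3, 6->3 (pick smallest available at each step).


Kahn's algorithm, process smallest node first
Order: [1, 2, 4, 0, 5, 6, 3]


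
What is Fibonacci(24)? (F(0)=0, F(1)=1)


F(n)=F(n-1)+F(n-2)
...F(22)=17711, F(23)=28657, F(24)=46368


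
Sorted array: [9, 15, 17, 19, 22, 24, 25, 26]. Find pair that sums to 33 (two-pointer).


Two pointers: lo=0, hi=7
Found pair: (9, 24) summing to 33


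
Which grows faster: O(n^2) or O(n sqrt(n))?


n^1.5 grows slower than quadratic
O(n sqrt(n)) is asymptotically smaller; O(n^2) grows faster


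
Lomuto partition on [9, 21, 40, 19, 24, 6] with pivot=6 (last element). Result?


Elements <= 6 go left of pivot.
Result: [6, 21, 40, 19, 24, 9], pivot at index 0


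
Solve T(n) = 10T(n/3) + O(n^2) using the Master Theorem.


a=10, b=3, c=2. log_3(10)=2.096 > c=2. Case 1: O(n^log_b(a)) = O(n^2.096)
Complexity: O(n^2.096)


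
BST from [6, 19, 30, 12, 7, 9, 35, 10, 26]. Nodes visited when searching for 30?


BST root = 6
Search for 30: compare at each node
Path: [6, 19, 30]


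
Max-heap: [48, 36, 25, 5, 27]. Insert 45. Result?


Append 45: [48, 36, 25, 5, 27, 45]
Bubble up: swap idx 5(45) with idx 2(25)
Result: [48, 36, 45, 5, 27, 25]


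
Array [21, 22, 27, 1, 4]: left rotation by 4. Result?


Left rotate by 4: [4, 21, 22, 27, 1]


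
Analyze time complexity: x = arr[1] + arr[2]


Analysis: constant-time operation, no loop
Complexity: O(1)


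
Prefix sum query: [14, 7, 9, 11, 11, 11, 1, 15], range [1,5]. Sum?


Prefix sums: [0, 14, 21, 30, 41, 52, 63, 64, 79]
Sum[1..5] = prefix[6] - prefix[1] = 63 - 14 = 49


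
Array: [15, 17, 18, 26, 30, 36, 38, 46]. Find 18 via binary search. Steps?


Search for 18:
[0,7] mid=3 arr[3]=26
[0,2] mid=1 arr[1]=17
[2,2] mid=2 arr[2]=18
Total: 3 comparisons


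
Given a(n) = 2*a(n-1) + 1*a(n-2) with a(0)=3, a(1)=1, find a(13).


Build bottom-up:
...a(11)=12875, a(12)=31083, a(13)=2*31083+1*12875=75041


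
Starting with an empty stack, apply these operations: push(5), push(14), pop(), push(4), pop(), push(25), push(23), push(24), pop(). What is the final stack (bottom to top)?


push(5) -> [5]
push(14) -> [5, 14]
pop() returns 14 -> [5]
push(4) -> [5, 4]
pop() returns 4 -> [5]
push(25) -> [5, 25]
push(23) -> [5, 25, 23]
push(24) -> [5, 25, 23, 24]
pop() returns 24 -> [5, 25, 23]
Final stack (bottom to top): [5, 25, 23]


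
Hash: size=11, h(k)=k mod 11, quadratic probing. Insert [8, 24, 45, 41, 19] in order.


Insertions: 8->slot 8; 24->slot 2; 45->slot 1; 41->slot 9; 19->slot 6
Table: [None, 45, 24, None, None, None, 19, None, 8, 41, None]


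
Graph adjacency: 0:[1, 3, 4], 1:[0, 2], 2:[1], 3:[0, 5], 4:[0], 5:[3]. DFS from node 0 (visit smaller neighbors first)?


DFS stack-based: start with [0]
Visit order: [0, 1, 2, 3, 5, 4]


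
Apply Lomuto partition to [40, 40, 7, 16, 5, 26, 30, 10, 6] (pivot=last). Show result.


Elements <= 6 go left of pivot.
Result: [5, 6, 7, 16, 40, 26, 30, 10, 40], pivot at index 1


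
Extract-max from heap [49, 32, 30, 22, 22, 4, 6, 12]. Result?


Max = 49
Replace root with last, heapify down
Resulting heap: [32, 22, 30, 12, 22, 4, 6]


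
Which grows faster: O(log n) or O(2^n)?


logarithmic grows slower than exponential
O(log n) is asymptotically smaller; O(2^n) grows faster


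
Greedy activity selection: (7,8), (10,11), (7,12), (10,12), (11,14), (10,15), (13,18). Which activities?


Greedy: pick earliest-ending, then skip overlaps.
Selected (3 activities): [(7, 8), (10, 11), (11, 14)]


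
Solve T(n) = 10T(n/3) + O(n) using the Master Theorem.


a=10, b=3, c=1. log_3(10)=2.096 > c=1. Case 1: O(n^log_b(a)) = O(n^2.096)
Complexity: O(n^2.096)


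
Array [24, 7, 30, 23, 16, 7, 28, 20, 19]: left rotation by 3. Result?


Left rotate by 3: [23, 16, 7, 28, 20, 19, 24, 7, 30]


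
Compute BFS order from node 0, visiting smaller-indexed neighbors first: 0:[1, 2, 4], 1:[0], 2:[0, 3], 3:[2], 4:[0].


BFS queue: start with [0]
Visit order: [0, 1, 2, 4, 3]


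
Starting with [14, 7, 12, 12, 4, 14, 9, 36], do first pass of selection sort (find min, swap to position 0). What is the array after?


After one pass: [4, 7, 12, 12, 14, 14, 9, 36]


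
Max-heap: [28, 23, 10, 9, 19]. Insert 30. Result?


Append 30: [28, 23, 10, 9, 19, 30]
Bubble up: swap idx 5(30) with idx 2(10); swap idx 2(30) with idx 0(28)
Result: [30, 23, 28, 9, 19, 10]


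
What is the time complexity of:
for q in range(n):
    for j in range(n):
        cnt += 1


Per nesting level: O(n) * O(n) = O(n^2)
Complexity: O(n^2)


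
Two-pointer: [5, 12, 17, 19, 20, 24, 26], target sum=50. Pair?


Two pointers: lo=0, hi=6
Found pair: (24, 26) summing to 50


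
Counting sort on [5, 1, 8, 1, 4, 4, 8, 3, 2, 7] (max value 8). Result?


Count array: [0, 2, 1, 1, 2, 1, 0, 1, 2]
Reconstruct: [1, 1, 2, 3, 4, 4, 5, 7, 8, 8]


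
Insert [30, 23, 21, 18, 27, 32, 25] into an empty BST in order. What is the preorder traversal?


Root = 30; build tree by BST insertion.
Preorder traversal: [30, 23, 21, 18, 27, 25, 32]


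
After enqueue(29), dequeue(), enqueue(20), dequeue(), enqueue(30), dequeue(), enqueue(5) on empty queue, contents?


enqueue(29) -> [29]
dequeue() returns 29 -> []
enqueue(20) -> [20]
dequeue() returns 20 -> []
enqueue(30) -> [30]
dequeue() returns 30 -> []
enqueue(5) -> [5]
Final queue (front to back): [5]


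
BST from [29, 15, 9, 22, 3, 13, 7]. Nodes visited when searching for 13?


BST root = 29
Search for 13: compare at each node
Path: [29, 15, 9, 13]


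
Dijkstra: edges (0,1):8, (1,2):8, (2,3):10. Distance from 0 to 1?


Dijkstra from 0:
Distances: {0: 0, 1: 8, 2: 16, 3: 26}
Shortest distance to 1 = 8, path = [0, 1]


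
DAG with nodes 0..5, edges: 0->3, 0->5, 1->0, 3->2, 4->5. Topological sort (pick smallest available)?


Kahn's algorithm, process smallest node first
Order: [1, 0, 3, 2, 4, 5]


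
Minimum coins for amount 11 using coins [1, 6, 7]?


dp[0]=0; dp[i]=1+min(dp[i-c] for c in coins)
...dp[6]=1, dp[7]=1, dp[8]=2, dp[9]=3, dp[10]=4, dp[11]=5
Minimum coins for 11 = 5


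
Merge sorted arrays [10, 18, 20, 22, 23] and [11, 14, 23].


Compare heads, take smaller each step.
Merged: [10, 11, 14, 18, 20, 22, 23, 23]


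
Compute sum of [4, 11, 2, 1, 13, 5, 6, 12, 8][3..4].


Prefix sums: [0, 4, 15, 17, 18, 31, 36, 42, 54, 62]
Sum[3..4] = prefix[5] - prefix[3] = 31 - 17 = 14


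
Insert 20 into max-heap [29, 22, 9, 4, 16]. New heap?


Append 20: [29, 22, 9, 4, 16, 20]
Bubble up: swap idx 5(20) with idx 2(9)
Result: [29, 22, 20, 4, 16, 9]


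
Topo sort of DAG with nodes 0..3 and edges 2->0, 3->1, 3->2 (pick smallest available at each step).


Kahn's algorithm, process smallest node first
Order: [3, 1, 2, 0]


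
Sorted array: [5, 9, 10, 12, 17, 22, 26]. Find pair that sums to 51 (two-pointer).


Two pointers: lo=0, hi=6
No pair sums to 51


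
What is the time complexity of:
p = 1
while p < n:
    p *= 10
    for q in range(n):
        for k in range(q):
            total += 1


Per nesting level: O(log n) * O(n) * O(n) [triangular over q] = O(n^2 log n)
Complexity: O(n^2 log n)


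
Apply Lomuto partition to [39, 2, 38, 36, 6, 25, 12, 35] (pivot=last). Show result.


Elements <= 35 go left of pivot.
Result: [2, 6, 25, 12, 35, 38, 36, 39], pivot at index 4


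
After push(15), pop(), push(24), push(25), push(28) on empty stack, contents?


push(15) -> [15]
pop() returns 15 -> []
push(24) -> [24]
push(25) -> [24, 25]
push(28) -> [24, 25, 28]
Final stack (bottom to top): [24, 25, 28]


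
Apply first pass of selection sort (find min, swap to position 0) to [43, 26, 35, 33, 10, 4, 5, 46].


After one pass: [4, 26, 35, 33, 10, 43, 5, 46]


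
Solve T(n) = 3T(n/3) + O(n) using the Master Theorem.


a=3, b=3, c=1. log_3(3)=1 = c=1. Case 2: O(n^c log n) = O(n log n)
Complexity: O(n log n)


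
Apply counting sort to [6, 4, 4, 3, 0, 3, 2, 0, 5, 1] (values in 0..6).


Count array: [2, 1, 1, 2, 2, 1, 1]
Reconstruct: [0, 0, 1, 2, 3, 3, 4, 4, 5, 6]


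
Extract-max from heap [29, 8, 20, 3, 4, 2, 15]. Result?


Max = 29
Replace root with last, heapify down
Resulting heap: [20, 8, 15, 3, 4, 2]


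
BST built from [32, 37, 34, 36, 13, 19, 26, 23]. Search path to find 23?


BST root = 32
Search for 23: compare at each node
Path: [32, 13, 19, 26, 23]


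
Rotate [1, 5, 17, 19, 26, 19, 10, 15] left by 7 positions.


Left rotate by 7: [15, 1, 5, 17, 19, 26, 19, 10]


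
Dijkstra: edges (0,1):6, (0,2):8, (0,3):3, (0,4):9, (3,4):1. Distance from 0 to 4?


Dijkstra from 0:
Distances: {0: 0, 1: 6, 2: 8, 3: 3, 4: 4}
Shortest distance to 4 = 4, path = [0, 3, 4]


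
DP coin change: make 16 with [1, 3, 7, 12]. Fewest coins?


dp[0]=0; dp[i]=1+min(dp[i-c] for c in coins)
...dp[11]=3, dp[12]=1, dp[13]=2, dp[14]=2, dp[15]=2, dp[16]=3
Minimum coins for 16 = 3


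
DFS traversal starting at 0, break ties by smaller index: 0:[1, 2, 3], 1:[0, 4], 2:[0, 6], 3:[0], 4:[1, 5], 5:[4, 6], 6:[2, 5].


DFS stack-based: start with [0]
Visit order: [0, 1, 4, 5, 6, 2, 3]


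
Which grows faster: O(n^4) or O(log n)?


logarithmic grows slower than quartic
O(log n) is asymptotically smaller; O(n^4) grows faster


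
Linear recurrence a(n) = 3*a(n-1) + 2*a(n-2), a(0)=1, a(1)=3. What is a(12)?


Build bottom-up:
...a(10)=283667, a(11)=1010295, a(12)=3*1010295+2*283667=3598219


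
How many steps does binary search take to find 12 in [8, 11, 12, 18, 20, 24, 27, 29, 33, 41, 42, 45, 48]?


Search for 12:
[0,12] mid=6 arr[6]=27
[0,5] mid=2 arr[2]=12
Total: 2 comparisons


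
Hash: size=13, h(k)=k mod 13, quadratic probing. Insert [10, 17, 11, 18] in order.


Insertions: 10->slot 10; 17->slot 4; 11->slot 11; 18->slot 5
Table: [None, None, None, None, 17, 18, None, None, None, None, 10, 11, None]


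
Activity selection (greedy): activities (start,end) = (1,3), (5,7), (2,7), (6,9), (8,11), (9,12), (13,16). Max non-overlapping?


Greedy: pick earliest-ending, then skip overlaps.
Selected (4 activities): [(1, 3), (5, 7), (8, 11), (13, 16)]


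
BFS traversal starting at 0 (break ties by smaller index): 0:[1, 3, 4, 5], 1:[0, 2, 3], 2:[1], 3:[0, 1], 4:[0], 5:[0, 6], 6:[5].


BFS queue: start with [0]
Visit order: [0, 1, 3, 4, 5, 2, 6]


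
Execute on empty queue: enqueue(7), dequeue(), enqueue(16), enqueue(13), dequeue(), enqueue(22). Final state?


enqueue(7) -> [7]
dequeue() returns 7 -> []
enqueue(16) -> [16]
enqueue(13) -> [16, 13]
dequeue() returns 16 -> [13]
enqueue(22) -> [13, 22]
Final queue (front to back): [13, 22]


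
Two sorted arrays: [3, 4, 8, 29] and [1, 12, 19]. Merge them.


Compare heads, take smaller each step.
Merged: [1, 3, 4, 8, 12, 19, 29]


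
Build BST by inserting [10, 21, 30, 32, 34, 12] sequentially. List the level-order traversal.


Root = 10; build tree by BST insertion.
Level-Order traversal: [10, 21, 12, 30, 32, 34]


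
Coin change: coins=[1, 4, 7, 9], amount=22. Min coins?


dp[0]=0; dp[i]=1+min(dp[i-c] for c in coins)
...dp[17]=3, dp[18]=2, dp[19]=3, dp[20]=3, dp[21]=3, dp[22]=3
Minimum coins for 22 = 3


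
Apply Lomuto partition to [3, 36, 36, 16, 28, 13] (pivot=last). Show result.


Elements <= 13 go left of pivot.
Result: [3, 13, 36, 16, 28, 36], pivot at index 1


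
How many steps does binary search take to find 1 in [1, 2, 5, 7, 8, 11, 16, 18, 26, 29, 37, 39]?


Search for 1:
[0,11] mid=5 arr[5]=11
[0,4] mid=2 arr[2]=5
[0,1] mid=0 arr[0]=1
Total: 3 comparisons


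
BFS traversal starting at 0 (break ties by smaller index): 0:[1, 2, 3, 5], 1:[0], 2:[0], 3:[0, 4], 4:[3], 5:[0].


BFS queue: start with [0]
Visit order: [0, 1, 2, 3, 5, 4]


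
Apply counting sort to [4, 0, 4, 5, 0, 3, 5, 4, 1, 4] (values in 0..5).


Count array: [2, 1, 0, 1, 4, 2]
Reconstruct: [0, 0, 1, 3, 4, 4, 4, 4, 5, 5]


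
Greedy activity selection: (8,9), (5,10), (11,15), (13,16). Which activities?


Greedy: pick earliest-ending, then skip overlaps.
Selected (2 activities): [(8, 9), (11, 15)]


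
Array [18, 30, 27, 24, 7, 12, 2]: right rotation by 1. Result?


Right rotate by 1: [2, 18, 30, 27, 24, 7, 12]


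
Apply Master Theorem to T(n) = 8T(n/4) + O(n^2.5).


a=8, b=4, c=2.5. log_4(8)=1.5 < c=2.5. Case 3: O(n^c) = O(n^2.500)
Complexity: O(n^2.500)


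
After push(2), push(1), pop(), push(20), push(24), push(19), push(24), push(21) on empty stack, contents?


push(2) -> [2]
push(1) -> [2, 1]
pop() returns 1 -> [2]
push(20) -> [2, 20]
push(24) -> [2, 20, 24]
push(19) -> [2, 20, 24, 19]
push(24) -> [2, 20, 24, 19, 24]
push(21) -> [2, 20, 24, 19, 24, 21]
Final stack (bottom to top): [2, 20, 24, 19, 24, 21]


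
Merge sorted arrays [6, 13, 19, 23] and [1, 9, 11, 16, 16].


Compare heads, take smaller each step.
Merged: [1, 6, 9, 11, 13, 16, 16, 19, 23]


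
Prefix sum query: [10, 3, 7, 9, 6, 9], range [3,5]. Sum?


Prefix sums: [0, 10, 13, 20, 29, 35, 44]
Sum[3..5] = prefix[6] - prefix[3] = 44 - 20 = 24


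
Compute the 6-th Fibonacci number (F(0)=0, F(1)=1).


F(n)=F(n-1)+F(n-2)
...F(4)=3, F(5)=5, F(6)=8


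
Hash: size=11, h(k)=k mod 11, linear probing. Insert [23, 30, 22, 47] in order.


Insertions: 23->slot 1; 30->slot 8; 22->slot 0; 47->slot 3
Table: [22, 23, None, 47, None, None, None, None, 30, None, None]


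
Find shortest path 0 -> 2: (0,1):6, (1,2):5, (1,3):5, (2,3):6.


Dijkstra from 0:
Distances: {0: 0, 1: 6, 2: 11, 3: 11}
Shortest distance to 2 = 11, path = [0, 1, 2]


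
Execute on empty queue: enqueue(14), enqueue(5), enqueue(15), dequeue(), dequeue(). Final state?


enqueue(14) -> [14]
enqueue(5) -> [14, 5]
enqueue(15) -> [14, 5, 15]
dequeue() returns 14 -> [5, 15]
dequeue() returns 5 -> [15]
Final queue (front to back): [15]


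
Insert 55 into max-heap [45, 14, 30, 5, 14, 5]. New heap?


Append 55: [45, 14, 30, 5, 14, 5, 55]
Bubble up: swap idx 6(55) with idx 2(30); swap idx 2(55) with idx 0(45)
Result: [55, 14, 45, 5, 14, 5, 30]


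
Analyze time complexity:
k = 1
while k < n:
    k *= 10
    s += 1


Per nesting level: O(log n) = O(log n)
Complexity: O(log n)


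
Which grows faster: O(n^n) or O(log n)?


logarithmic grows slower than n^n
O(log n) is asymptotically smaller; O(n^n) grows faster


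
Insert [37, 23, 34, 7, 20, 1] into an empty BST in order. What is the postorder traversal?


Root = 37; build tree by BST insertion.
Postorder traversal: [1, 20, 7, 34, 23, 37]


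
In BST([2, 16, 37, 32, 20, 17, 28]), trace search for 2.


BST root = 2
Search for 2: compare at each node
Path: [2]


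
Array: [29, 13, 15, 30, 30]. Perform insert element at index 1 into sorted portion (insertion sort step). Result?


After one pass: [13, 29, 15, 30, 30]


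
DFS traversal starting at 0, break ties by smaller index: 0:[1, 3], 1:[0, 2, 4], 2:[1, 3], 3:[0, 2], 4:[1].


DFS stack-based: start with [0]
Visit order: [0, 1, 2, 3, 4]


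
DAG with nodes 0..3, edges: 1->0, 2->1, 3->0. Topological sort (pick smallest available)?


Kahn's algorithm, process smallest node first
Order: [2, 1, 3, 0]


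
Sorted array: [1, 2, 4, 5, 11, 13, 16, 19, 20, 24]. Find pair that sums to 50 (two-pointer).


Two pointers: lo=0, hi=9
No pair sums to 50


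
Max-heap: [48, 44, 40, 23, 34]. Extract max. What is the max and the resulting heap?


Max = 48
Replace root with last, heapify down
Resulting heap: [44, 34, 40, 23]


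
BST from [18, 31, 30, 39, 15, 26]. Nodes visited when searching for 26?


BST root = 18
Search for 26: compare at each node
Path: [18, 31, 30, 26]


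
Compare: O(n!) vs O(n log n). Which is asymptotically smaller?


linearithmic grows slower than factorial
O(n log n) is asymptotically smaller; O(n!) grows faster


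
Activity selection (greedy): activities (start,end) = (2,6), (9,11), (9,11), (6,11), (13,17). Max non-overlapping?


Greedy: pick earliest-ending, then skip overlaps.
Selected (3 activities): [(2, 6), (9, 11), (13, 17)]


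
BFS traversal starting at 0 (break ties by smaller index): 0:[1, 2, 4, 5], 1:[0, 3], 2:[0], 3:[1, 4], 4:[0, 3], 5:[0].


BFS queue: start with [0]
Visit order: [0, 1, 2, 4, 5, 3]


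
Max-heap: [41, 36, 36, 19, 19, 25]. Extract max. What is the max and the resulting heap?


Max = 41
Replace root with last, heapify down
Resulting heap: [36, 25, 36, 19, 19]


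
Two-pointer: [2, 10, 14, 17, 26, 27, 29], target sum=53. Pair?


Two pointers: lo=0, hi=6
Found pair: (26, 27) summing to 53


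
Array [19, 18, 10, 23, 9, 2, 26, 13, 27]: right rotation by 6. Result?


Right rotate by 6: [23, 9, 2, 26, 13, 27, 19, 18, 10]


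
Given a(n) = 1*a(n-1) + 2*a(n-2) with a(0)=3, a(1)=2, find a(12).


Build bottom-up:
...a(10)=1708, a(11)=3412, a(12)=1*3412+2*1708=6828


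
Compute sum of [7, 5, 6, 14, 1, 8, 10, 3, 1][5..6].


Prefix sums: [0, 7, 12, 18, 32, 33, 41, 51, 54, 55]
Sum[5..6] = prefix[7] - prefix[5] = 51 - 33 = 18


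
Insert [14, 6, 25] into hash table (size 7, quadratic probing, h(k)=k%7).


Insertions: 14->slot 0; 6->slot 6; 25->slot 4
Table: [14, None, None, None, 25, None, 6]


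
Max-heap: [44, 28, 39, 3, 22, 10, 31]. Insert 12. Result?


Append 12: [44, 28, 39, 3, 22, 10, 31, 12]
Bubble up: swap idx 7(12) with idx 3(3)
Result: [44, 28, 39, 12, 22, 10, 31, 3]


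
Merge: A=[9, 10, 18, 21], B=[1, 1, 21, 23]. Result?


Compare heads, take smaller each step.
Merged: [1, 1, 9, 10, 18, 21, 21, 23]


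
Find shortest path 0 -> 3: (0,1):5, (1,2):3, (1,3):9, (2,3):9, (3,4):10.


Dijkstra from 0:
Distances: {0: 0, 1: 5, 2: 8, 3: 14, 4: 24}
Shortest distance to 3 = 14, path = [0, 1, 3]


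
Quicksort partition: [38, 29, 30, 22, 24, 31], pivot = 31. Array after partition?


Elements <= 31 go left of pivot.
Result: [29, 30, 22, 24, 31, 38], pivot at index 4


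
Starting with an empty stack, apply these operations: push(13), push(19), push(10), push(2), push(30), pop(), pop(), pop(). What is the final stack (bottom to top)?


push(13) -> [13]
push(19) -> [13, 19]
push(10) -> [13, 19, 10]
push(2) -> [13, 19, 10, 2]
push(30) -> [13, 19, 10, 2, 30]
pop() returns 30 -> [13, 19, 10, 2]
pop() returns 2 -> [13, 19, 10]
pop() returns 10 -> [13, 19]
Final stack (bottom to top): [13, 19]


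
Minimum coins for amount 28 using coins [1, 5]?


dp[0]=0; dp[i]=1+min(dp[i-c] for c in coins)
...dp[23]=7, dp[24]=8, dp[25]=5, dp[26]=6, dp[27]=7, dp[28]=8
Minimum coins for 28 = 8


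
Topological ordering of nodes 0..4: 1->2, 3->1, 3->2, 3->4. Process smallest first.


Kahn's algorithm, process smallest node first
Order: [0, 3, 1, 2, 4]


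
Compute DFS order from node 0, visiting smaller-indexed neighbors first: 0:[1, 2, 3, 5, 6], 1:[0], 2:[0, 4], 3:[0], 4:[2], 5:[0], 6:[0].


DFS stack-based: start with [0]
Visit order: [0, 1, 2, 4, 3, 5, 6]


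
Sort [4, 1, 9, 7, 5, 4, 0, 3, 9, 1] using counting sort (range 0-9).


Count array: [1, 2, 0, 1, 2, 1, 0, 1, 0, 2]
Reconstruct: [0, 1, 1, 3, 4, 4, 5, 7, 9, 9]


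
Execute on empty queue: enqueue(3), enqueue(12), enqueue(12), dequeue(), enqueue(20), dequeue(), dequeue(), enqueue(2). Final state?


enqueue(3) -> [3]
enqueue(12) -> [3, 12]
enqueue(12) -> [3, 12, 12]
dequeue() returns 3 -> [12, 12]
enqueue(20) -> [12, 12, 20]
dequeue() returns 12 -> [12, 20]
dequeue() returns 12 -> [20]
enqueue(2) -> [20, 2]
Final queue (front to back): [20, 2]


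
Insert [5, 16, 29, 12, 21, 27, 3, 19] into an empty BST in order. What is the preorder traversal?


Root = 5; build tree by BST insertion.
Preorder traversal: [5, 3, 16, 12, 29, 21, 19, 27]


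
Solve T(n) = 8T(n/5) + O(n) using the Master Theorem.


a=8, b=5, c=1. log_5(8)=1.292 > c=1. Case 1: O(n^log_b(a)) = O(n^1.292)
Complexity: O(n^1.292)


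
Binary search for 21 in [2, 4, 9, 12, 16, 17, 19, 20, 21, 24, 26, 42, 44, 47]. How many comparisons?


Search for 21:
[0,13] mid=6 arr[6]=19
[7,13] mid=10 arr[10]=26
[7,9] mid=8 arr[8]=21
Total: 3 comparisons
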